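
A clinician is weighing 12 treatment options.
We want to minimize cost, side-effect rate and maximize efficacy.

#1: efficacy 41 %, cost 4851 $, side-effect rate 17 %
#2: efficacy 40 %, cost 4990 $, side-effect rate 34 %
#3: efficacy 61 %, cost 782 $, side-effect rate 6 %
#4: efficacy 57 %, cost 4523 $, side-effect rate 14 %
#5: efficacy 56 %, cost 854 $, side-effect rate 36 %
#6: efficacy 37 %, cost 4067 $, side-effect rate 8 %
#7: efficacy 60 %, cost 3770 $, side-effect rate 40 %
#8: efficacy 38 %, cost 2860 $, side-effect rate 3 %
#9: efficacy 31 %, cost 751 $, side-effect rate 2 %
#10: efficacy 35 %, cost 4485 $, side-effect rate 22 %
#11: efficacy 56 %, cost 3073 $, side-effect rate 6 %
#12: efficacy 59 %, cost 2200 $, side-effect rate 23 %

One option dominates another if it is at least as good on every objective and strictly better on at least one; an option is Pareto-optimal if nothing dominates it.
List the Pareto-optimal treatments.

#1: dominated by #3 (efficacy 61≥41, cost 782≤4851, side-effect rate 6≤17).
#2: dominated by #1 (efficacy 41≥40, cost 4851≤4990, side-effect rate 17≤34).
#3: not dominated (best efficacy).
#4: dominated by #3 (efficacy 61≥57, cost 782≤4523, side-effect rate 6≤14).
#5: dominated by #3 (efficacy 61≥56, cost 782≤854, side-effect rate 6≤36).
#6: dominated by #3 (efficacy 61≥37, cost 782≤4067, side-effect rate 6≤8).
#7: dominated by #3 (efficacy 61≥60, cost 782≤3770, side-effect rate 6≤40).
#8: not dominated.
#9: not dominated (best cost).
#10: dominated by #3 (efficacy 61≥35, cost 782≤4485, side-effect rate 6≤22).
#11: dominated by #3 (efficacy 61≥56, cost 782≤3073, side-effect rate 6≤6).
#12: dominated by #3 (efficacy 61≥59, cost 782≤2200, side-effect rate 6≤23).

#3, #8, #9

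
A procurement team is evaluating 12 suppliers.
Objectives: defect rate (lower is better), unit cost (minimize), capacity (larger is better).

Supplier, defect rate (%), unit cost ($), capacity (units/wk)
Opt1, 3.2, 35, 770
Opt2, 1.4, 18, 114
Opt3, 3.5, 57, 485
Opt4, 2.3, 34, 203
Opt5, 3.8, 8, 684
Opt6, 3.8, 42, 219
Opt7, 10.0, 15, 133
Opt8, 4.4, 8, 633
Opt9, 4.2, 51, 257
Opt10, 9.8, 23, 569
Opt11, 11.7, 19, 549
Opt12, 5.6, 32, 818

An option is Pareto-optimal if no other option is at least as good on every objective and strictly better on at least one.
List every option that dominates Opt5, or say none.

Opt1: worse on unit cost (35 vs 8).
Opt2: worse on unit cost (18 vs 8).
Opt3: worse on unit cost (57 vs 8).
Opt4: worse on unit cost (34 vs 8).
Opt6: worse on unit cost (42 vs 8).
Opt7: worse on defect rate (10.0 vs 3.8).
Opt8: worse on defect rate (4.4 vs 3.8).
Opt9: worse on defect rate (4.2 vs 3.8).
Opt10: worse on defect rate (9.8 vs 3.8).
Opt11: worse on defect rate (11.7 vs 3.8).
Opt12: worse on defect rate (5.6 vs 3.8).
No option dominates Opt5.

none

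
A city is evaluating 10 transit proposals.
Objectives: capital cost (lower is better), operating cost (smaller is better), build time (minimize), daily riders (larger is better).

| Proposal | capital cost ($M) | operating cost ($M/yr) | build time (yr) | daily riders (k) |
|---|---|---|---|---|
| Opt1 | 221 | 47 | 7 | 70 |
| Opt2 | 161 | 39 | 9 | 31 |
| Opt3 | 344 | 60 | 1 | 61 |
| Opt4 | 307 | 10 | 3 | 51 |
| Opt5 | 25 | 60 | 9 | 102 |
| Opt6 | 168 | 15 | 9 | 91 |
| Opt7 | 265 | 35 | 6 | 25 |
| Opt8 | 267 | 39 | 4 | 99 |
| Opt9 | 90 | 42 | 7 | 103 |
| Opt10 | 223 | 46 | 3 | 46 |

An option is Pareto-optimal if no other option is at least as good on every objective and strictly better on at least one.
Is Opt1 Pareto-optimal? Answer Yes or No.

Opt9 vs Opt1: capital cost 90≤221, operating cost 42≤47, build time 7≤7, daily riders 103≥70 — Opt9 is at least as good on every objective and strictly better on at least one, so Opt9 dominates Opt1.

No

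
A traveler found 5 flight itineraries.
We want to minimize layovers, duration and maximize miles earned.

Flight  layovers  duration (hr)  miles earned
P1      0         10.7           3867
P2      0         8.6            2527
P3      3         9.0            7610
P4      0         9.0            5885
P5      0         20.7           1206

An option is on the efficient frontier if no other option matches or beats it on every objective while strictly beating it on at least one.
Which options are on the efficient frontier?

P1: dominated by P4 (layovers 0≤0, duration 9.0≤10.7, miles earned 5885≥3867).
P2: not dominated (best duration).
P3: not dominated (best miles earned).
P4: not dominated.
P5: dominated by P1 (layovers 0≤0, duration 10.7≤20.7, miles earned 3867≥1206).

P2, P3, P4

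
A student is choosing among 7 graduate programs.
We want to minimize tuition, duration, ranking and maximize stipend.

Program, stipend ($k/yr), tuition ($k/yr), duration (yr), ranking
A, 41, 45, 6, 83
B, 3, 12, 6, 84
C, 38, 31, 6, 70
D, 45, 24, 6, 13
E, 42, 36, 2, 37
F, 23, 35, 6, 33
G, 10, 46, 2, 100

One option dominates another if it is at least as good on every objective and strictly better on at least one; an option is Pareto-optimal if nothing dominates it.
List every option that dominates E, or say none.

none

A: worse on stipend (41 vs 42).
B: worse on stipend (3 vs 42).
C: worse on stipend (38 vs 42).
D: worse on duration (6 vs 2).
F: worse on stipend (23 vs 42).
G: worse on stipend (10 vs 42).
No option dominates E.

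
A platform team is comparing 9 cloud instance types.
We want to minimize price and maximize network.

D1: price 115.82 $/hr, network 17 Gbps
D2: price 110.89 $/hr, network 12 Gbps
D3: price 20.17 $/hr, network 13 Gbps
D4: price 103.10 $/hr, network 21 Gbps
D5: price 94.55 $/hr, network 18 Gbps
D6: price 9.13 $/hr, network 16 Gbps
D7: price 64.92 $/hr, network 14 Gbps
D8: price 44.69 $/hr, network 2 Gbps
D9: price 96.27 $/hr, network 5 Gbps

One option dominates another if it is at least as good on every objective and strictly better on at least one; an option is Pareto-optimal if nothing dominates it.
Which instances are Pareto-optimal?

D4, D5, D6

D1: dominated by D4 (price 103.10≤115.82, network 21≥17).
D2: dominated by D3 (price 20.17≤110.89, network 13≥12).
D3: dominated by D6 (price 9.13≤20.17, network 16≥13).
D4: not dominated (best network).
D5: not dominated.
D6: not dominated (best price).
D7: dominated by D6 (price 9.13≤64.92, network 16≥14).
D8: dominated by D3 (price 20.17≤44.69, network 13≥2).
D9: dominated by D3 (price 20.17≤96.27, network 13≥5).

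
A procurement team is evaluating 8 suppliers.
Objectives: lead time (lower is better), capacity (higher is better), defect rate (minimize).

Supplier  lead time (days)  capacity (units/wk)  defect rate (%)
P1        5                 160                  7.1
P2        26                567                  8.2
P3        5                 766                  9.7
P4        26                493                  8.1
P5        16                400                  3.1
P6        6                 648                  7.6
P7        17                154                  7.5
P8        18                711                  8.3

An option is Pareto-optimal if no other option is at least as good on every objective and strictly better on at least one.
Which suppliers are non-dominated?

P1, P3, P5, P6, P8

P1: not dominated.
P2: dominated by P6 (lead time 6≤26, capacity 648≥567, defect rate 7.6≤8.2).
P3: not dominated (best capacity).
P4: dominated by P6 (lead time 6≤26, capacity 648≥493, defect rate 7.6≤8.1).
P5: not dominated (best defect rate).
P6: not dominated.
P7: dominated by P1 (lead time 5≤17, capacity 160≥154, defect rate 7.1≤7.5).
P8: not dominated.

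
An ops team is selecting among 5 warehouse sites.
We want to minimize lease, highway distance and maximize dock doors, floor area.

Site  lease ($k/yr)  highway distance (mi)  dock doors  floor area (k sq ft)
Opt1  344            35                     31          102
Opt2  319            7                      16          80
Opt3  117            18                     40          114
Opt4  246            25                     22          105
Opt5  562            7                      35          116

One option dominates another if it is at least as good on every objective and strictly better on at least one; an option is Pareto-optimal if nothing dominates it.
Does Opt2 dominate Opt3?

No

Opt2 vs Opt3: Opt2 is worse on lease (319 vs 117), so it does not dominate Opt3.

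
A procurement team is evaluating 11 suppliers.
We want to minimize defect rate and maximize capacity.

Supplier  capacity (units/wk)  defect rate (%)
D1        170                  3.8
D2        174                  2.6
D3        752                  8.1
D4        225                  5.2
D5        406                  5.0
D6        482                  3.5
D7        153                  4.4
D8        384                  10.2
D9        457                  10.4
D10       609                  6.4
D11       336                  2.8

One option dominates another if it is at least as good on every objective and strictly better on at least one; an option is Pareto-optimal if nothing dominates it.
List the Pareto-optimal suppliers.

D1: dominated by D2 (capacity 174≥170, defect rate 2.6≤3.8).
D2: not dominated (best defect rate).
D3: not dominated (best capacity).
D4: dominated by D5 (capacity 406≥225, defect rate 5.0≤5.2).
D5: dominated by D6 (capacity 482≥406, defect rate 3.5≤5.0).
D6: not dominated.
D7: dominated by D1 (capacity 170≥153, defect rate 3.8≤4.4).
D8: dominated by D3 (capacity 752≥384, defect rate 8.1≤10.2).
D9: dominated by D3 (capacity 752≥457, defect rate 8.1≤10.4).
D10: not dominated.
D11: not dominated.

D2, D3, D6, D10, D11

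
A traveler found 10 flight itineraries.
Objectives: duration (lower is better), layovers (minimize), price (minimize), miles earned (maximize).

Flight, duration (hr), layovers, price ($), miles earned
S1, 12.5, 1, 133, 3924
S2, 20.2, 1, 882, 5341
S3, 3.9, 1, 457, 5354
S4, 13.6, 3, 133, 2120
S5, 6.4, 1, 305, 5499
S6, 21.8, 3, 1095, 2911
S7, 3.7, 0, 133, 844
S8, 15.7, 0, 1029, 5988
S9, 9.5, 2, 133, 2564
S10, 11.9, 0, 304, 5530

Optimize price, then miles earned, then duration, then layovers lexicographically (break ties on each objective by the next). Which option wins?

S1

First minimize price: best is 133, kept {S1, S4, S7, S9}.
Then maximize miles earned: best is 3924, kept {S1}.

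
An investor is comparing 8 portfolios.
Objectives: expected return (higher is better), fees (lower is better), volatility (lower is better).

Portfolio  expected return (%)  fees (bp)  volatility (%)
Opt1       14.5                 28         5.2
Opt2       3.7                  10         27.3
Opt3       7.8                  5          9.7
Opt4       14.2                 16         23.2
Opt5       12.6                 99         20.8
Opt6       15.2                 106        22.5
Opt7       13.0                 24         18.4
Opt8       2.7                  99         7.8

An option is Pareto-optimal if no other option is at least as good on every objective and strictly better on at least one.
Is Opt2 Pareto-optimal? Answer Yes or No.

Opt3 vs Opt2: expected return 7.8≥3.7, fees 5≤10, volatility 9.7≤27.3 — Opt3 is at least as good on every objective and strictly better on at least one, so Opt3 dominates Opt2.

No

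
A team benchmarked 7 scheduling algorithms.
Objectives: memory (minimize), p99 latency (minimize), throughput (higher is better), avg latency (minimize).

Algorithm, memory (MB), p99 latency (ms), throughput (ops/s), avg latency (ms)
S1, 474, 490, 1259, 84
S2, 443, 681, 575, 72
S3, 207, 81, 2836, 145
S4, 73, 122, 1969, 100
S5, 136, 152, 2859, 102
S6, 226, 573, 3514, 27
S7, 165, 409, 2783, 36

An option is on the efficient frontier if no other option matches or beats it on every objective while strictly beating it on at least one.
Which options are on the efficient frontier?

S3, S4, S5, S6, S7

S1: dominated by S7 (memory 165≤474, p99 latency 409≤490, throughput 2783≥1259, avg latency 36≤84).
S2: dominated by S6 (memory 226≤443, p99 latency 573≤681, throughput 3514≥575, avg latency 27≤72).
S3: not dominated (best p99 latency).
S4: not dominated (best memory).
S5: not dominated.
S6: not dominated (best throughput).
S7: not dominated.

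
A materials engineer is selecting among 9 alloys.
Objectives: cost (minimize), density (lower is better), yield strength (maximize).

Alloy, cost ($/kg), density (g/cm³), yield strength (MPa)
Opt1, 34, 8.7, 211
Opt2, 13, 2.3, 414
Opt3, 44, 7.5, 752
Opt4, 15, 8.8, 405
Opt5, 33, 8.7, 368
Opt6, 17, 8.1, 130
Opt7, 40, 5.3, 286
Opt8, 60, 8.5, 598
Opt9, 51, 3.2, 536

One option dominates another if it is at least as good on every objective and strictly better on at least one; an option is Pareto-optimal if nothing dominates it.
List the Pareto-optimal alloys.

Opt1: dominated by Opt2 (cost 13≤34, density 2.3≤8.7, yield strength 414≥211).
Opt2: not dominated (best cost).
Opt3: not dominated (best yield strength).
Opt4: dominated by Opt2 (cost 13≤15, density 2.3≤8.8, yield strength 414≥405).
Opt5: dominated by Opt2 (cost 13≤33, density 2.3≤8.7, yield strength 414≥368).
Opt6: dominated by Opt2 (cost 13≤17, density 2.3≤8.1, yield strength 414≥130).
Opt7: dominated by Opt2 (cost 13≤40, density 2.3≤5.3, yield strength 414≥286).
Opt8: dominated by Opt3 (cost 44≤60, density 7.5≤8.5, yield strength 752≥598).
Opt9: not dominated.

Opt2, Opt3, Opt9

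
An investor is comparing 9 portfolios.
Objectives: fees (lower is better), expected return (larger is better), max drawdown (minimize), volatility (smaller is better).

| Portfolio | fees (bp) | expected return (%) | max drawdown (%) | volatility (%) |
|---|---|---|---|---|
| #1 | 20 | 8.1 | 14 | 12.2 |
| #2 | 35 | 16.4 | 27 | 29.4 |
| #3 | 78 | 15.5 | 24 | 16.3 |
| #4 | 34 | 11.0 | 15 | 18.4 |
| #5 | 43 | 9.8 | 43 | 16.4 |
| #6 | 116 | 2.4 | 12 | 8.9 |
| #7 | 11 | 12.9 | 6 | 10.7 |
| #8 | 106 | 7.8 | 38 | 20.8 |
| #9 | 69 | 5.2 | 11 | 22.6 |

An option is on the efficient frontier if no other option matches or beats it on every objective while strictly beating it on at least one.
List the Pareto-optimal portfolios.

#1: dominated by #7 (fees 11≤20, expected return 12.9≥8.1, max drawdown 6≤14, volatility 10.7≤12.2).
#2: not dominated (best expected return).
#3: not dominated.
#4: dominated by #7 (fees 11≤34, expected return 12.9≥11.0, max drawdown 6≤15, volatility 10.7≤18.4).
#5: dominated by #7 (fees 11≤43, expected return 12.9≥9.8, max drawdown 6≤43, volatility 10.7≤16.4).
#6: not dominated (best volatility).
#7: not dominated (best fees).
#8: dominated by #1 (fees 20≤106, expected return 8.1≥7.8, max drawdown 14≤38, volatility 12.2≤20.8).
#9: dominated by #7 (fees 11≤69, expected return 12.9≥5.2, max drawdown 6≤11, volatility 10.7≤22.6).

#2, #3, #6, #7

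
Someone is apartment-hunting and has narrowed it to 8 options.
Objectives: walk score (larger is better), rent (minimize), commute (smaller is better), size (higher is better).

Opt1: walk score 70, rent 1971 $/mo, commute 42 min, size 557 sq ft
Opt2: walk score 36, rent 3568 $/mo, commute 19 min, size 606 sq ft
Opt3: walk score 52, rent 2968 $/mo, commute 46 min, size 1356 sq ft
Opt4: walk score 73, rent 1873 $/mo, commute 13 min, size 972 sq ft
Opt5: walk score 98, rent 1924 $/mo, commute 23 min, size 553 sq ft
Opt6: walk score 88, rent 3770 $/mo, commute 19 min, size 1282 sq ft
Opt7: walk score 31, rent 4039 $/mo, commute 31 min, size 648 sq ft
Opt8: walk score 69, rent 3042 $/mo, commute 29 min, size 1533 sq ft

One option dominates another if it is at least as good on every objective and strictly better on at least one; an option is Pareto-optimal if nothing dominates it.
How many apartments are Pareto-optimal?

5

Opt1: dominated by Opt4 (walk score 73≥70, rent 1873≤1971, commute 13≤42, size 972≥557).
Opt2: dominated by Opt4 (walk score 73≥36, rent 1873≤3568, commute 13≤19, size 972≥606).
Opt3: not dominated.
Opt4: not dominated (best rent).
Opt5: not dominated (best walk score).
Opt6: not dominated.
Opt7: dominated by Opt4 (walk score 73≥31, rent 1873≤4039, commute 13≤31, size 972≥648).
Opt8: not dominated (best size).
Pareto-optimal: Opt3, Opt4, Opt5, Opt6, Opt8 → 5.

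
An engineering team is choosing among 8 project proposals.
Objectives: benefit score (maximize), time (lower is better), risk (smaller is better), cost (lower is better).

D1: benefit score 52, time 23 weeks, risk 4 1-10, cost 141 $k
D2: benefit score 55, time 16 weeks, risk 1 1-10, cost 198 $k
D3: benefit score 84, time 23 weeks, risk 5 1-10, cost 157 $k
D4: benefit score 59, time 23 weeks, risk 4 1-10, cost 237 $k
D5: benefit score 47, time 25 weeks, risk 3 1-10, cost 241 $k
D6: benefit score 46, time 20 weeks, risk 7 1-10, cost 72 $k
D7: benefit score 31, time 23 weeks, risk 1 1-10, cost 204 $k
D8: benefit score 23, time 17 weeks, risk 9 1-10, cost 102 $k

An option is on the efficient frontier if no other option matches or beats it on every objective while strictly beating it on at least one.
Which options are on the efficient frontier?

D1: not dominated.
D2: not dominated (best time).
D3: not dominated (best benefit score).
D4: not dominated.
D5: dominated by D2 (benefit score 55≥47, time 16≤25, risk 1≤3, cost 198≤241).
D6: not dominated (best cost).
D7: dominated by D2 (benefit score 55≥31, time 16≤23, risk 1≤1, cost 198≤204).
D8: not dominated.

D1, D2, D3, D4, D6, D8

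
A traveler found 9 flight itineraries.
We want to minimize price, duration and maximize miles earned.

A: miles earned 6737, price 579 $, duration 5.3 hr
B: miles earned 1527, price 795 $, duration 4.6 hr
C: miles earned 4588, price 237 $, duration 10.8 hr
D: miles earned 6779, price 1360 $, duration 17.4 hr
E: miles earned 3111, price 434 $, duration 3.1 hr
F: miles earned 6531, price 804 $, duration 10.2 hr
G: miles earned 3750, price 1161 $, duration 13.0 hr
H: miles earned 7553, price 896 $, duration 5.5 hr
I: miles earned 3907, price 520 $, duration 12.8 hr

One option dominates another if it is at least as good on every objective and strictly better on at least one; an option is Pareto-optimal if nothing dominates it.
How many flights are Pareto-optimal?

A: not dominated.
B: dominated by E (miles earned 3111≥1527, price 434≤795, duration 3.1≤4.6).
C: not dominated (best price).
D: dominated by H (miles earned 7553≥6779, price 896≤1360, duration 5.5≤17.4).
E: not dominated (best duration).
F: dominated by A (miles earned 6737≥6531, price 579≤804, duration 5.3≤10.2).
G: dominated by A (miles earned 6737≥3750, price 579≤1161, duration 5.3≤13.0).
H: not dominated (best miles earned).
I: dominated by C (miles earned 4588≥3907, price 237≤520, duration 10.8≤12.8).
Pareto-optimal: A, C, E, H → 4.

4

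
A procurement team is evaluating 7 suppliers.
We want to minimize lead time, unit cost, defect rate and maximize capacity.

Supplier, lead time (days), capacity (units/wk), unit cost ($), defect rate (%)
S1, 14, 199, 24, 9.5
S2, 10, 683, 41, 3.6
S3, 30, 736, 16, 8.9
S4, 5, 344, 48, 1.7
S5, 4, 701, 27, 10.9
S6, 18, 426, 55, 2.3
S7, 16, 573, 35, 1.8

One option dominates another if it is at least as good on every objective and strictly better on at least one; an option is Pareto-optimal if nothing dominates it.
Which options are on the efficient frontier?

S1: not dominated.
S2: not dominated.
S3: not dominated (best capacity).
S4: not dominated (best defect rate).
S5: not dominated (best lead time).
S6: dominated by S7 (lead time 16≤18, capacity 573≥426, unit cost 35≤55, defect rate 1.8≤2.3).
S7: not dominated.

S1, S2, S3, S4, S5, S7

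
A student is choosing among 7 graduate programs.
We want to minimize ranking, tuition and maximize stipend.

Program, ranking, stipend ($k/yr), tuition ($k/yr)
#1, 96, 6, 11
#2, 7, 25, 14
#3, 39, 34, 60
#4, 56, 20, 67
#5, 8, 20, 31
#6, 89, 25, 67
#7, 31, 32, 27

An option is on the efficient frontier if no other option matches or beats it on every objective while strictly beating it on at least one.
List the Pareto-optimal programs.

#1: not dominated (best tuition).
#2: not dominated (best ranking).
#3: not dominated (best stipend).
#4: dominated by #2 (ranking 7≤56, stipend 25≥20, tuition 14≤67).
#5: dominated by #2 (ranking 7≤8, stipend 25≥20, tuition 14≤31).
#6: dominated by #2 (ranking 7≤89, stipend 25≥25, tuition 14≤67).
#7: not dominated.

#1, #2, #3, #7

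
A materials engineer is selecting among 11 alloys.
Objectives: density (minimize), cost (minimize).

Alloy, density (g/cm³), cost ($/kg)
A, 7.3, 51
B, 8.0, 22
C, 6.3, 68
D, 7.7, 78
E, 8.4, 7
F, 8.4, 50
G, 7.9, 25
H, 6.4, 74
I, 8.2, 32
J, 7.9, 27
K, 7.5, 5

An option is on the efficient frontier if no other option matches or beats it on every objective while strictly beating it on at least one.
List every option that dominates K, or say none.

A: worse on cost (51 vs 5).
B: worse on density (8.0 vs 7.5).
C: worse on cost (68 vs 5).
D: worse on density (7.7 vs 7.5).
E: worse on density (8.4 vs 7.5).
F: worse on density (8.4 vs 7.5).
G: worse on density (7.9 vs 7.5).
H: worse on cost (74 vs 5).
I: worse on density (8.2 vs 7.5).
J: worse on density (7.9 vs 7.5).
No option dominates K.

none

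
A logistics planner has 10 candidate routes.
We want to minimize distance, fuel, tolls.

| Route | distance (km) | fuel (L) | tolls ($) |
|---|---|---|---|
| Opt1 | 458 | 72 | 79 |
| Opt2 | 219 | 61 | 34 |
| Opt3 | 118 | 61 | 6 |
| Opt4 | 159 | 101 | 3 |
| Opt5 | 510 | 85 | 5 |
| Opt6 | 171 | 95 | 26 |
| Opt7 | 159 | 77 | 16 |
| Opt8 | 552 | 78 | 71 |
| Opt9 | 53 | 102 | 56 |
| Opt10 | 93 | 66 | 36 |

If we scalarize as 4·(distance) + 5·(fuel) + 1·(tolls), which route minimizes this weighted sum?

Opt1: 4·458 + 5·72 + 1·79 = 2271
Opt2: 4·219 + 5·61 + 1·34 = 1215
Opt3: 4·118 + 5·61 + 1·6 = 783
Opt4: 4·159 + 5·101 + 1·3 = 1144
Opt5: 4·510 + 5·85 + 1·5 = 2470
Opt6: 4·171 + 5·95 + 1·26 = 1185
Opt7: 4·159 + 5·77 + 1·16 = 1037
Opt8: 4·552 + 5·78 + 1·71 = 2669
Opt9: 4·53 + 5·102 + 1·56 = 778
Opt10: 4·93 + 5·66 + 1·36 = 738
Lowest: Opt10 at 738.

Opt10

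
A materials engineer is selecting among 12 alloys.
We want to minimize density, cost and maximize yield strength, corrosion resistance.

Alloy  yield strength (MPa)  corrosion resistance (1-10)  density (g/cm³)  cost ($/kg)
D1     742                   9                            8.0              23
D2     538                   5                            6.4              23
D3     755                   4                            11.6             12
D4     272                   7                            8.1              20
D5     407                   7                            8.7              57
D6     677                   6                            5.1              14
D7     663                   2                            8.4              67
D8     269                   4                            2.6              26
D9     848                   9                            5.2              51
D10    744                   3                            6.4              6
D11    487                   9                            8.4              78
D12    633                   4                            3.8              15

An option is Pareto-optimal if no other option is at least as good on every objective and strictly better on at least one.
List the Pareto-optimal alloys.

D1, D3, D4, D6, D8, D9, D10, D12

D1: not dominated.
D2: dominated by D6 (yield strength 677≥538, corrosion resistance 6≥5, density 5.1≤6.4, cost 14≤23).
D3: not dominated.
D4: not dominated.
D5: dominated by D1 (yield strength 742≥407, corrosion resistance 9≥7, density 8.0≤8.7, cost 23≤57).
D6: not dominated.
D7: dominated by D1 (yield strength 742≥663, corrosion resistance 9≥2, density 8.0≤8.4, cost 23≤67).
D8: not dominated (best density).
D9: not dominated (best yield strength).
D10: not dominated (best cost).
D11: dominated by D1 (yield strength 742≥487, corrosion resistance 9≥9, density 8.0≤8.4, cost 23≤78).
D12: not dominated.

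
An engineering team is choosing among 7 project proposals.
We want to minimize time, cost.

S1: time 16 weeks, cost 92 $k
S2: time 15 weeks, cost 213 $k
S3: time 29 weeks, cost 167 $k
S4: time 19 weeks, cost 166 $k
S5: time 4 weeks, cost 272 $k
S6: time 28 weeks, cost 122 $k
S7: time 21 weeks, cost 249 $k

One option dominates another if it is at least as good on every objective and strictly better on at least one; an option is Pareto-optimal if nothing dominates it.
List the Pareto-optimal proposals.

S1, S2, S5

S1: not dominated (best cost).
S2: not dominated.
S3: dominated by S1 (time 16≤29, cost 92≤167).
S4: dominated by S1 (time 16≤19, cost 92≤166).
S5: not dominated (best time).
S6: dominated by S1 (time 16≤28, cost 92≤122).
S7: dominated by S1 (time 16≤21, cost 92≤249).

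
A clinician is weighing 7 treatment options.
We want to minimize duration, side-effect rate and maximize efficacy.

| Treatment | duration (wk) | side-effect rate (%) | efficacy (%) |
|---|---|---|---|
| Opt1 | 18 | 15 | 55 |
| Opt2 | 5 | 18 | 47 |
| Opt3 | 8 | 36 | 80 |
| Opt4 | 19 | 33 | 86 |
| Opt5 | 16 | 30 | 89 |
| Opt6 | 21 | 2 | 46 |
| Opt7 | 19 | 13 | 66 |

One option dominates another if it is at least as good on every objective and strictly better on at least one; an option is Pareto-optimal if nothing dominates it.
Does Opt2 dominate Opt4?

Opt2 vs Opt4: Opt2 is worse on efficacy (47 vs 86), so it does not dominate Opt4.

No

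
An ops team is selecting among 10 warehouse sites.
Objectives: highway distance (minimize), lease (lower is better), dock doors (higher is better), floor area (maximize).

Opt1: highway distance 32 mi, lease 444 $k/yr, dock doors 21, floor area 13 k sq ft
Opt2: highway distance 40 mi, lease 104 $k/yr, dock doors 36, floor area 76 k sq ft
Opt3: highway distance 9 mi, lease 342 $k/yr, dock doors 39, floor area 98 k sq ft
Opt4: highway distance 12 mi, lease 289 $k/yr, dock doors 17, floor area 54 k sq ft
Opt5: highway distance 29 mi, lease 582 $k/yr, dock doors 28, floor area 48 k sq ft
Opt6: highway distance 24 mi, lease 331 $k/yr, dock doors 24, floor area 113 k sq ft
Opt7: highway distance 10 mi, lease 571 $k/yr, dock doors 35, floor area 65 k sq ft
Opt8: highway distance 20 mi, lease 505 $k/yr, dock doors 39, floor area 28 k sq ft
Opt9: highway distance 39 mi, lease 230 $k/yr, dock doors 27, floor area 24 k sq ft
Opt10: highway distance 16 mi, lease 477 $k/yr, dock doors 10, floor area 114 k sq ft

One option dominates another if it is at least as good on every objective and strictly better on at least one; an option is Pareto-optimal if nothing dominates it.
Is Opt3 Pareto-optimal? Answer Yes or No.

Yes

Opt1: worse on highway distance (32 vs 9).
Opt2: worse on highway distance (40 vs 9).
Opt4: worse on highway distance (12 vs 9).
Opt5: worse on highway distance (29 vs 9).
Opt6: worse on highway distance (24 vs 9).
Opt7: worse on highway distance (10 vs 9).
Opt8: worse on highway distance (20 vs 9).
Opt9: worse on highway distance (39 vs 9).
Opt10: worse on highway distance (16 vs 9).
No option is at least as good as Opt3 on every objective and strictly better on one.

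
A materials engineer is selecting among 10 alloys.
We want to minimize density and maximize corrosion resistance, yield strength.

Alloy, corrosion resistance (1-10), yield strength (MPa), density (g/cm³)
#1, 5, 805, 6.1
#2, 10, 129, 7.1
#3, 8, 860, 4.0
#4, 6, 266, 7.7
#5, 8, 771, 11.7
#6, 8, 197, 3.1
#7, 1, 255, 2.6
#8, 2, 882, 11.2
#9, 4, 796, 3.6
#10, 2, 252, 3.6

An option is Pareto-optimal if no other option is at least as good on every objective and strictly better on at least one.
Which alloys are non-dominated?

#1: dominated by #3 (corrosion resistance 8≥5, yield strength 860≥805, density 4.0≤6.1).
#2: not dominated (best corrosion resistance).
#3: not dominated.
#4: dominated by #3 (corrosion resistance 8≥6, yield strength 860≥266, density 4.0≤7.7).
#5: dominated by #3 (corrosion resistance 8≥8, yield strength 860≥771, density 4.0≤11.7).
#6: not dominated.
#7: not dominated (best density).
#8: not dominated (best yield strength).
#9: not dominated.
#10: dominated by #9 (corrosion resistance 4≥2, yield strength 796≥252, density 3.6≤3.6).

#2, #3, #6, #7, #8, #9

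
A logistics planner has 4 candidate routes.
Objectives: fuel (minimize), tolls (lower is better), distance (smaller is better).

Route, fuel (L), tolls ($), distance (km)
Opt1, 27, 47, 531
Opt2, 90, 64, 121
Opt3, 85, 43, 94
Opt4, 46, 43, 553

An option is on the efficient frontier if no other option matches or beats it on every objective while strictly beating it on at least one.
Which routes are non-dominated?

Opt1: not dominated (best fuel).
Opt2: dominated by Opt3 (fuel 85≤90, tolls 43≤64, distance 94≤121).
Opt3: not dominated (best distance).
Opt4: not dominated.

Opt1, Opt3, Opt4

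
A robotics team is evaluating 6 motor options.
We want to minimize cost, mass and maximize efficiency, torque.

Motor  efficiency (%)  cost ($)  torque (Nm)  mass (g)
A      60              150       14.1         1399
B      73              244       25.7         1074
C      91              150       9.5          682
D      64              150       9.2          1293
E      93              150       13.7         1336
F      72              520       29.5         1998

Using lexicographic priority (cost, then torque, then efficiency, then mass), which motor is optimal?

First minimize cost: best is 150, kept {A, C, D, E}.
Then maximize torque: best is 14.1, kept {A}.

A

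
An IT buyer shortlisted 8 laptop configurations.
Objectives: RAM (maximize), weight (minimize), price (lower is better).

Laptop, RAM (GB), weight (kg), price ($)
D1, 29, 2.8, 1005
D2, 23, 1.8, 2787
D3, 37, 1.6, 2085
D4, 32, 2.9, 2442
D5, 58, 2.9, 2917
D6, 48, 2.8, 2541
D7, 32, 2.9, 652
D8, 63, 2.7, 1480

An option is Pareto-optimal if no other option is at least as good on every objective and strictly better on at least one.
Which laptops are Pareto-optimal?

D1, D3, D7, D8

D1: not dominated.
D2: dominated by D3 (RAM 37≥23, weight 1.6≤1.8, price 2085≤2787).
D3: not dominated (best weight).
D4: dominated by D3 (RAM 37≥32, weight 1.6≤2.9, price 2085≤2442).
D5: dominated by D8 (RAM 63≥58, weight 2.7≤2.9, price 1480≤2917).
D6: dominated by D8 (RAM 63≥48, weight 2.7≤2.8, price 1480≤2541).
D7: not dominated (best price).
D8: not dominated (best RAM).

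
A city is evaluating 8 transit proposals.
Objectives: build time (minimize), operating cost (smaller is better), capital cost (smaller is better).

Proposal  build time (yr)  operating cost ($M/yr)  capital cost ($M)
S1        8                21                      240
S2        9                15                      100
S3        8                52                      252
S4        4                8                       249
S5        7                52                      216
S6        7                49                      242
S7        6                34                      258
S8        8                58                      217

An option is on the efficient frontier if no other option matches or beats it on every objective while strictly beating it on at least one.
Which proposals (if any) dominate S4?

S1: worse on build time (8 vs 4).
S2: worse on build time (9 vs 4).
S3: worse on build time (8 vs 4).
S5: worse on build time (7 vs 4).
S6: worse on build time (7 vs 4).
S7: worse on build time (6 vs 4).
S8: worse on build time (8 vs 4).
No option dominates S4.

none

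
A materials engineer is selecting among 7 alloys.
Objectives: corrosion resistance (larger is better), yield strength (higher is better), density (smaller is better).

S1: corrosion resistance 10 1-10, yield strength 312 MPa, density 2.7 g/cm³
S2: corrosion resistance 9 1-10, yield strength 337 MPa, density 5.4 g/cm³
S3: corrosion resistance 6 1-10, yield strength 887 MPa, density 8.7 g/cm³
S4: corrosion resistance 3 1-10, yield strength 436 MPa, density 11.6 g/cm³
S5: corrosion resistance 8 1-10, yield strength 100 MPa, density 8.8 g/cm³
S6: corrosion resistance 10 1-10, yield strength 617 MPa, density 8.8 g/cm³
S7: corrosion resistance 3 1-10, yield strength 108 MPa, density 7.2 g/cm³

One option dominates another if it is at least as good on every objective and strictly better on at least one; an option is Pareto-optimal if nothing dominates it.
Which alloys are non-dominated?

S1: not dominated (best density).
S2: not dominated.
S3: not dominated (best yield strength).
S4: dominated by S3 (corrosion resistance 6≥3, yield strength 887≥436, density 8.7≤11.6).
S5: dominated by S1 (corrosion resistance 10≥8, yield strength 312≥100, density 2.7≤8.8).
S6: not dominated.
S7: dominated by S1 (corrosion resistance 10≥3, yield strength 312≥108, density 2.7≤7.2).

S1, S2, S3, S6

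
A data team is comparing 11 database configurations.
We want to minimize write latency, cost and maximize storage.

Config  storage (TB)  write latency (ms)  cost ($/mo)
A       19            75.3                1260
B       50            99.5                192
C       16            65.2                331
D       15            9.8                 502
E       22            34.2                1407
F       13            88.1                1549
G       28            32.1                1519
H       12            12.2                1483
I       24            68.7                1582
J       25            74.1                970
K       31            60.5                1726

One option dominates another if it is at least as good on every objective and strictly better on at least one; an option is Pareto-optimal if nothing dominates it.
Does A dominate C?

No

A vs C: A is worse on write latency (75.3 vs 65.2), so it does not dominate C.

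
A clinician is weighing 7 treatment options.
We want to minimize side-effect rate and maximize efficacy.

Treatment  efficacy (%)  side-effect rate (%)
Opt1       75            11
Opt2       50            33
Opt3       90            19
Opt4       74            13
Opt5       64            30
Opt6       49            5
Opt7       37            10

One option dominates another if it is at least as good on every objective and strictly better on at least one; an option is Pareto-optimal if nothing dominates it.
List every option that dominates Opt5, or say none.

Opt1, Opt3, Opt4

Opt1: efficacy 75≥64, side-effect rate 11≤30 — dominates Opt5.
Opt3: efficacy 90≥64, side-effect rate 19≤30 — dominates Opt5.
Opt4: efficacy 74≥64, side-effect rate 13≤30 — dominates Opt5.
Others (Opt2, Opt6, Opt7) are each worse than Opt5 on at least one objective.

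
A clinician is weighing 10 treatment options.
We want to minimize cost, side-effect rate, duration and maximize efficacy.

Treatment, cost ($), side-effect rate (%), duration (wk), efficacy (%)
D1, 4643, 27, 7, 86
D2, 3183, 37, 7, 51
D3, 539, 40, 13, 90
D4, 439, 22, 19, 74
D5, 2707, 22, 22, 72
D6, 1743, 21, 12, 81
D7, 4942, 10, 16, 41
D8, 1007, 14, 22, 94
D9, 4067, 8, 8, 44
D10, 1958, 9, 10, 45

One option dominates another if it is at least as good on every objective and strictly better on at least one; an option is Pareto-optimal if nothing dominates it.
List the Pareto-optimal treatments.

D1, D2, D3, D4, D6, D8, D9, D10

D1: not dominated.
D2: not dominated.
D3: not dominated.
D4: not dominated (best cost).
D5: dominated by D4 (cost 439≤2707, side-effect rate 22≤22, duration 19≤22, efficacy 74≥72).
D6: not dominated.
D7: dominated by D9 (cost 4067≤4942, side-effect rate 8≤10, duration 8≤16, efficacy 44≥41).
D8: not dominated (best efficacy).
D9: not dominated (best side-effect rate).
D10: not dominated.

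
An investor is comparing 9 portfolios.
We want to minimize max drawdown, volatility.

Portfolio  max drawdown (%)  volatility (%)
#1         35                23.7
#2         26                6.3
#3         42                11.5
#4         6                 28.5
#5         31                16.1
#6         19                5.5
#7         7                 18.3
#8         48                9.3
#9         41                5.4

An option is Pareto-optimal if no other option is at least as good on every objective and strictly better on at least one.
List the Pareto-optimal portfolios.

#4, #6, #7, #9

#1: dominated by #2 (max drawdown 26≤35, volatility 6.3≤23.7).
#2: dominated by #6 (max drawdown 19≤26, volatility 5.5≤6.3).
#3: dominated by #2 (max drawdown 26≤42, volatility 6.3≤11.5).
#4: not dominated (best max drawdown).
#5: dominated by #2 (max drawdown 26≤31, volatility 6.3≤16.1).
#6: not dominated.
#7: not dominated.
#8: dominated by #2 (max drawdown 26≤48, volatility 6.3≤9.3).
#9: not dominated (best volatility).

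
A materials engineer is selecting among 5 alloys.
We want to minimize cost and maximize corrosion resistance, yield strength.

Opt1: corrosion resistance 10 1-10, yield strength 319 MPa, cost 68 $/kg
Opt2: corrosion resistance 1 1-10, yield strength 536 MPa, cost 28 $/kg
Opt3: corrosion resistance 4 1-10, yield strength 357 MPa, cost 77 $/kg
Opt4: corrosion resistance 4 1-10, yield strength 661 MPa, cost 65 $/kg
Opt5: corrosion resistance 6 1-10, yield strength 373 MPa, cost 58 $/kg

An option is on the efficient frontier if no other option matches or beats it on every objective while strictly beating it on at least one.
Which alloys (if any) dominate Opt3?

Opt4: corrosion resistance 4≥4, yield strength 661≥357, cost 65≤77 — dominates Opt3.
Opt5: corrosion resistance 6≥4, yield strength 373≥357, cost 58≤77 — dominates Opt3.
Others (Opt1, Opt2) are each worse than Opt3 on at least one objective.

Opt4, Opt5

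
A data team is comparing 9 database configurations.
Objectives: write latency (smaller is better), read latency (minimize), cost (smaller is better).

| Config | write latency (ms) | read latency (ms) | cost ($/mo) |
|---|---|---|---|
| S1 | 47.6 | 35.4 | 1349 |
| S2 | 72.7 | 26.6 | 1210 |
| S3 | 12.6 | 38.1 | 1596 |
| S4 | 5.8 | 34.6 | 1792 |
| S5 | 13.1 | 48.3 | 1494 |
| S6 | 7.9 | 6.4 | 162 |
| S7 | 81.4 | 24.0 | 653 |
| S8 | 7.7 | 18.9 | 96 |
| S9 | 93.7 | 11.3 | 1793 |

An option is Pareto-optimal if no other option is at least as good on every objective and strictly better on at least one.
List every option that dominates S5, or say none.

S6: write latency 7.9≤13.1, read latency 6.4≤48.3, cost 162≤1494 — dominates S5.
S8: write latency 7.7≤13.1, read latency 18.9≤48.3, cost 96≤1494 — dominates S5.
Others (S1, S2, S3, S4, S7, S9) are each worse than S5 on at least one objective.

S6, S8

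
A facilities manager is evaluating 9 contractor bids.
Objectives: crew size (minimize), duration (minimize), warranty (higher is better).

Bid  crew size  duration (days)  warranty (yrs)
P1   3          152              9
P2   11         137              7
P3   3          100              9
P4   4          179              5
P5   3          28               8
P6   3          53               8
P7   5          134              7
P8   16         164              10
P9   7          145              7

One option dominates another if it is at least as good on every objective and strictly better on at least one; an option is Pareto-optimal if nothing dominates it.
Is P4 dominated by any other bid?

Yes

P1 vs P4: crew size 3≤4, duration 152≤179, warranty 9≥5 — P1 is at least as good on every objective and strictly better on at least one, so P1 dominates P4.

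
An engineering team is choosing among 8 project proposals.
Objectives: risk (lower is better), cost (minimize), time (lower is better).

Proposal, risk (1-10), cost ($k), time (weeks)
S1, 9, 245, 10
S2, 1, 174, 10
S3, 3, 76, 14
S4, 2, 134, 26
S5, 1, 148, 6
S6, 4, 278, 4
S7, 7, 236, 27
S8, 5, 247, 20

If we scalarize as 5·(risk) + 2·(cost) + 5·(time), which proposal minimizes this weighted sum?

S1: 5·9 + 2·245 + 5·10 = 585
S2: 5·1 + 2·174 + 5·10 = 403
S3: 5·3 + 2·76 + 5·14 = 237
S4: 5·2 + 2·134 + 5·26 = 408
S5: 5·1 + 2·148 + 5·6 = 331
S6: 5·4 + 2·278 + 5·4 = 596
S7: 5·7 + 2·236 + 5·27 = 642
S8: 5·5 + 2·247 + 5·20 = 619
Lowest: S3 at 237.

S3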